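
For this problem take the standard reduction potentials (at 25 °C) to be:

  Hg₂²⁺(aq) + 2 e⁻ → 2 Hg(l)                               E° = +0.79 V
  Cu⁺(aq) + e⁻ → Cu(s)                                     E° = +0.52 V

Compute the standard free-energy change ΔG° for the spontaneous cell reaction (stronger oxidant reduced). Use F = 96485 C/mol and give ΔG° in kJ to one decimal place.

Hg₂²⁺/Hg (E° = +0.79 V) is the cathode; Cu⁺/Cu (E° = +0.52 V) is the anode, so E°cell = +0.27 V.
Balancing electrons gives n = 2 (lcm of 2 and 1).
ΔG° = −nFE° = −(2)(96485)(+0.27) = -52,102 J = -52.1 kJ.

-52.1 kJ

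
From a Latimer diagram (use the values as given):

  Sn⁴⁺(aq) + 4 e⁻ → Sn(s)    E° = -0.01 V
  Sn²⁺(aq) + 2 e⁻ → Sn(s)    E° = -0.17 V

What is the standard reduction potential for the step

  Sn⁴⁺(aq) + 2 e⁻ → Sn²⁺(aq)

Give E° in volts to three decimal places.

+0.150 V

Sequential free energies add, so n₃E°₃ = n₁E°₁ + n₂E°₂.
With n₃ = 4, and the known step contributing 2×(-0.17) V, the unknown satisfies 2·E° = 4×(-0.01) − 2×(-0.17) = +0.300.
E° = +0.300 / 2 = +0.150 V.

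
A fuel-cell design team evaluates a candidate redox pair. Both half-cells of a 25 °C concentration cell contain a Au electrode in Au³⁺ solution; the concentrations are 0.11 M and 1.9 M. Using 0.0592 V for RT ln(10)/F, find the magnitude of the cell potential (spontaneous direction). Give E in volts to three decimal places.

+0.024 V

For a concentration cell E°cell = 0. The 1.9 M side is the cathode (reduction is favoured where [Au³⁺] is higher).
With n = 3, E = −(0.0592/3) log([Au³⁺]ₐₙ/[Au³⁺]꜀ₐₜ) = −(0.0592/3) log(0.11/1.9) = −(0.0592/3)(-1.237) = +0.024 V.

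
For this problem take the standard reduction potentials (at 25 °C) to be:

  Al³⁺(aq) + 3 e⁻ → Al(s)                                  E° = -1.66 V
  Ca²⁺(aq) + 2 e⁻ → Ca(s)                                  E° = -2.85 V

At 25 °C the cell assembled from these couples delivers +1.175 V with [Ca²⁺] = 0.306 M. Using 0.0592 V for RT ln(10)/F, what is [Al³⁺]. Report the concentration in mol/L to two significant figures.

0.029 M

Al³⁺/Al is the cathode, Ca²⁺/Ca the anode: E°cell = +1.19 V, n = 6.
Overall reaction: 2 Al³⁺(aq) + 3 Ca(s) → 2 Al(s) + 3 Ca²⁺(aq); Q = [Ca²⁺]^3/[Al³⁺]^2.
From E = E° − (0.0592/n) log Q: log Q = (E° − E)·n/0.0592 = (+1.19 − (+1.175))·6/0.0592 = 1.5203.
So 2·log[Al³⁺] = 3·log(0.306) − log Q = -1.5428 − (1.5203) = -3.0631; log[Al³⁺] = -3.0631 / 2 = -1.5315; [Al³⁺] = 10^(-1.5315) ≈ 0.029 M.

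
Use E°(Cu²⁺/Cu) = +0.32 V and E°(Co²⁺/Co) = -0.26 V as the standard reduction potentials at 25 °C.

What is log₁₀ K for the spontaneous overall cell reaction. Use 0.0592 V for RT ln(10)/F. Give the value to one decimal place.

Cathode: Cu²⁺/Cu; anode: Co²⁺/Co. E°cell = +0.58 V, n = 2.
log K = nE°cell / 0.0592 = (2)(+0.58) / 0.0592 = 19.6.

19.6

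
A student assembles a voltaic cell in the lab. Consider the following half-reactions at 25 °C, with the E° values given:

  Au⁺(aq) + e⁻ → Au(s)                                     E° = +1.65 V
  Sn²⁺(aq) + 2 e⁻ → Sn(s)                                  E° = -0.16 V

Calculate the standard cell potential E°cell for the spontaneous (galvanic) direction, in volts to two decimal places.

+1.81 V

The Au⁺/Au couple has the higher reduction potential, so it is the cathode; Sn²⁺/Sn is oxidised at the anode.
E°cell = E°(cathode) − E°(anode) = (+1.65) − (-0.16) = +1.81 V.
Since E°cell > 0, the reaction is spontaneous under standard conditions.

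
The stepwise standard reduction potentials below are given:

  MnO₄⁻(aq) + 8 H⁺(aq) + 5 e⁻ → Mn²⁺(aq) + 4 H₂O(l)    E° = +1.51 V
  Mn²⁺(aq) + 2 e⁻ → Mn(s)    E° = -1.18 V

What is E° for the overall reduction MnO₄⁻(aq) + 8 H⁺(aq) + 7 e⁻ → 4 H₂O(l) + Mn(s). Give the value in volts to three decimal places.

Adding the free-energy changes (−nFE°) of the two steps gives −n₃FE°₃ = −n₁FE°₁ − n₂FE°₂.
E°₃ = (5×+1.51 + 2×-1.18) / 7 = (+5.190) / 7 = +0.741 V.
E° values themselves are not directly additive — weighting by electron count is essential.

+0.741 V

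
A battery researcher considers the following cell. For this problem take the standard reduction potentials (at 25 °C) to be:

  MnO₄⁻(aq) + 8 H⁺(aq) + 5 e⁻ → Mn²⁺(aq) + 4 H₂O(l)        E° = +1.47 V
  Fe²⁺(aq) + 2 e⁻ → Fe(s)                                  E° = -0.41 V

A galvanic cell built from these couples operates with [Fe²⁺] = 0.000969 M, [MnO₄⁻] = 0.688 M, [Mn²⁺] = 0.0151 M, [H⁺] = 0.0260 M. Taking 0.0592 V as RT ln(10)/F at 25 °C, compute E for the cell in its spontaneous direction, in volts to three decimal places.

MnO₄⁻/Mn²⁺ is the cathode (higher E°), Fe²⁺/Fe the anode: E°cell = +1.47 − (-0.41) = +1.88 V, n = 10.
Overall: 2 MnO₄⁻(aq) + 16 H⁺(aq) + 5 Fe(s) → 2 Mn²⁺(aq) + 8 H₂O(l) + 5 Fe²⁺(aq)
Q = [Mn²⁺]^2·[Fe²⁺]^5 / ([MnO₄⁻]^2·[H⁺]^16); log Q = 6.975.
E = E° − (0.0592/n) log Q = +1.88 − (0.0592/10)(6.975) = +1.839 V.

+1.839 V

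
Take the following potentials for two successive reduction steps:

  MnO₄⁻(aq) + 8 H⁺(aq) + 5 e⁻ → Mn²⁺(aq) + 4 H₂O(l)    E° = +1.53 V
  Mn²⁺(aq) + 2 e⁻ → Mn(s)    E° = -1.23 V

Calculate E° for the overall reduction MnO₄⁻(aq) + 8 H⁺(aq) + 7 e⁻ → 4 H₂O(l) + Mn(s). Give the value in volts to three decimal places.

+0.741 V

Standard free energies of sequential steps add: ΔG°₃ = ΔG°₁ + ΔG°₂, so n₃E°₃ = n₁E°₁ + n₂E°₂.
E°₃ = (5×+1.53 + 2×-1.23) / 7 = (+5.190) / 7 = +0.741 V.
E° values themselves are not directly additive — weighting by electron count is essential.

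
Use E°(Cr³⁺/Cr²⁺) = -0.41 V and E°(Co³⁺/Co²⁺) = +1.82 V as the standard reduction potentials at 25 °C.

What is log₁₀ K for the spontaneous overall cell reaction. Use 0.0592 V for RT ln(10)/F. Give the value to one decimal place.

Cathode: Co³⁺/Co²⁺; anode: Cr³⁺/Cr²⁺. E°cell = +2.23 V, n = 1.
log K = nE°cell / 0.0592 = (1)(+2.23) / 0.0592 = 37.7.

37.7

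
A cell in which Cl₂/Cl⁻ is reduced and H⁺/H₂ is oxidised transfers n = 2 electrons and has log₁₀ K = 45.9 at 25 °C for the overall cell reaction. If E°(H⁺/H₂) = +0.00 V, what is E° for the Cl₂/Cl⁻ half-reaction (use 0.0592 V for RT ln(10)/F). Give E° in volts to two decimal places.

E°cell = (0.0592/n)·log K = (0.0592/2)(45.9) = +1.359 V.
Since Cl₂/Cl⁻ is the cathode and H⁺/H₂ the anode, E°cell = E°(Cl₂/Cl⁻) − E°(H⁺/H₂).
So E°(Cl₂/Cl⁻) = E°cell + E°(H⁺/H₂) = +1.359 + (+0.00) = +1.36 V.

+1.36 V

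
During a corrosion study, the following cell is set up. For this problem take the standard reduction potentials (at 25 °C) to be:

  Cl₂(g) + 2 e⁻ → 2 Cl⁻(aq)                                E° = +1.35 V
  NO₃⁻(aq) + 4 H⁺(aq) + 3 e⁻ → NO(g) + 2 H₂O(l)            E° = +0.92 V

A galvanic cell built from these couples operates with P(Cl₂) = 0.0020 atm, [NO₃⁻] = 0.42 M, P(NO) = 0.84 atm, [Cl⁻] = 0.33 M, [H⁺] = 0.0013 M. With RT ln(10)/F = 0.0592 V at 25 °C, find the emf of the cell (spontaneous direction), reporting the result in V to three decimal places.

+0.612 V

Cl₂/Cl⁻ is the cathode (higher E°), NO₃⁻/NO the anode: E°cell = +1.35 − (+0.92) = +0.43 V, n = 6.
Overall: 3 Cl₂(g) + 2 NO(g) + 4 H₂O(l) → 6 Cl⁻(aq) + 2 NO₃⁻(aq) + 8 H⁺(aq)
Q = [Cl⁻]^6·[NO₃⁻]^2·[H⁺]^8 / (P(Cl₂)^3·P(NO)^2); log Q = -18.483.
E = E° − (0.0592/n) log Q = +0.43 − (0.0592/6)(-18.483) = +0.612 V.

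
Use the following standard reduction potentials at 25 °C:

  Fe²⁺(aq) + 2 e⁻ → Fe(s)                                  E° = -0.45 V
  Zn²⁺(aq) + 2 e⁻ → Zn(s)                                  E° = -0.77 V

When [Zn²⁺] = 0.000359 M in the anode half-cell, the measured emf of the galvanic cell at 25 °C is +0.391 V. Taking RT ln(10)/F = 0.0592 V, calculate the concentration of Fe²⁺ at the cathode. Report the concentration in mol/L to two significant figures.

0.090 M

Fe²⁺/Fe is the cathode, Zn²⁺/Zn the anode: E°cell = +0.32 V, n = 2.
Overall reaction: Fe²⁺(aq) + Zn(s) → Fe(s) + Zn²⁺(aq); Q = [Zn²⁺]^1/[Fe²⁺]^1.
From E = E° − (0.0592/n) log Q: log Q = (E° − E)·n/0.0592 = (+0.32 − (+0.391))·2/0.0592 = -2.3986.
So 1·log[Fe²⁺] = 1·log(0.000359) − log Q = -3.4449 − (-2.3986) = -1.0463; [Fe²⁺] = 10^(-1.0463) ≈ 0.090 M.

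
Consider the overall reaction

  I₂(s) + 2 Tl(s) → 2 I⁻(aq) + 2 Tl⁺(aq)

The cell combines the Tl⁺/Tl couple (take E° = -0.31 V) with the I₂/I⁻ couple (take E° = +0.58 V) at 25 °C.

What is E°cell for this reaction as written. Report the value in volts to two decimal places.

+0.89 V

The I₂/I⁻ couple has the higher reduction potential, so it is the cathode; Tl⁺/Tl is oxidised at the anode.
E°cell = E°(cathode) − E°(anode) = (+0.58) − (-0.31) = +0.89 V.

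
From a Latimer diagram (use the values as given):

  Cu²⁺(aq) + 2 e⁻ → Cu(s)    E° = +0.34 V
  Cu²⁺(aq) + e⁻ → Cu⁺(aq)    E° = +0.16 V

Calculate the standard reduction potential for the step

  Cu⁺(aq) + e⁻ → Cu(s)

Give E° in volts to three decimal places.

Sequential free energies add, so n₃E°₃ = n₁E°₁ + n₂E°₂.
With n₃ = 2, and the known step contributing 1×(+0.16) V, the unknown satisfies 1·E° = 2×(+0.34) − 1×(+0.16) = +0.520.
E° = +0.520 / 1 = +0.520 V.

+0.520 V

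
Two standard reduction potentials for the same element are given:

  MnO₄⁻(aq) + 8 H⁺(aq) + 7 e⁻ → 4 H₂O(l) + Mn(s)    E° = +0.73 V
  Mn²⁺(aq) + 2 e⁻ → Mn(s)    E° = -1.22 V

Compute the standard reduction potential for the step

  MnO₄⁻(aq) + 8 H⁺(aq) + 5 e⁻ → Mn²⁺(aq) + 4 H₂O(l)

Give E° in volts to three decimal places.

+1.510 V

Sequential free energies add, so n₃E°₃ = n₁E°₁ + n₂E°₂.
With n₃ = 7, and the known step contributing 2×(-1.22) V, the unknown satisfies 5·E° = 7×(+0.73) − 2×(-1.22) = +7.550.
E° = +7.550 / 5 = +1.510 V.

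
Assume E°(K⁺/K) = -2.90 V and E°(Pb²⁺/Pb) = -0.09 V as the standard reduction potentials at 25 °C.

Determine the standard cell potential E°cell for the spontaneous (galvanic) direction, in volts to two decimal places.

+2.81 V

The Pb²⁺/Pb couple has the higher reduction potential, so it is the cathode; K⁺/K is oxidised at the anode.
E°cell = E°(cathode) − E°(anode) = (-0.09) − (-2.90) = +2.81 V.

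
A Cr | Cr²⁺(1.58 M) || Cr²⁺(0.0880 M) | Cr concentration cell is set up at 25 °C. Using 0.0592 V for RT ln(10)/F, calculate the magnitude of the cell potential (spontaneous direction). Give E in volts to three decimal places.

For a concentration cell E°cell = 0. The 1.58 M side is the cathode (reduction is favoured where [Cr²⁺] is higher).
With n = 2, E = −(0.0592/2) log([Cr²⁺]ₐₙ/[Cr²⁺]꜀ₐₜ) = −(0.0592/2) log(0.088/1.58) = −(0.0592/2)(-1.254) = +0.037 V.

+0.037 V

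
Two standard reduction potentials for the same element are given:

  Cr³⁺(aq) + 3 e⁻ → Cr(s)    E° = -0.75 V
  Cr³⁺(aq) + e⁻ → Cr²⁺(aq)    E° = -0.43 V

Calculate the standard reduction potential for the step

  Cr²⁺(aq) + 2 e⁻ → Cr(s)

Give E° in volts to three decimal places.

-0.910 V

Sequential free energies add, so n₃E°₃ = n₁E°₁ + n₂E°₂.
With n₃ = 3, and the known step contributing 1×(-0.43) V, the unknown satisfies 2·E° = 3×(-0.75) − 1×(-0.43) = -1.820.
E° = -1.820 / 2 = -0.910 V.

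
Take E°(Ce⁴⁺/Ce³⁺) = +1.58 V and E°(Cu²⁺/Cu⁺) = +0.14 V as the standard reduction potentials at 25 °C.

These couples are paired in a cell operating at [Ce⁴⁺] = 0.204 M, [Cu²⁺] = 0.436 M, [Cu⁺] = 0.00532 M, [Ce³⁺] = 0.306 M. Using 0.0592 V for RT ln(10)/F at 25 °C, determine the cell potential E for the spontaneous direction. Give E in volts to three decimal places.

+1.316 V

Ce⁴⁺/Ce³⁺ is the cathode (higher E°), Cu²⁺/Cu⁺ the anode: E°cell = +1.58 − (+0.14) = +1.44 V, n = 1.
Overall: Ce⁴⁺(aq) + Cu⁺(aq) → Ce³⁺(aq) + Cu²⁺(aq)
Q = [Ce³⁺]·[Cu²⁺] / ([Ce⁴⁺]·[Cu⁺]); log Q = 2.090.
E = E° − (0.0592/n) log Q = +1.44 − (0.0592/1)(2.090) = +1.316 V.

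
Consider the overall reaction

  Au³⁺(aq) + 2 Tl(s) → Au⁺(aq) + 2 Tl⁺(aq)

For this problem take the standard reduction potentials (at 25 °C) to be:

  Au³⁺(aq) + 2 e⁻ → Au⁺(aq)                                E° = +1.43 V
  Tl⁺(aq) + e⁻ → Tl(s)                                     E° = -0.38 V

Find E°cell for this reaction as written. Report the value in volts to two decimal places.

+1.81 V

The Au³⁺/Au⁺ couple has the higher reduction potential, so it is the cathode; Tl⁺/Tl is oxidised at the anode.
E°cell = E°(cathode) − E°(anode) = (+1.43) − (-0.38) = +1.81 V.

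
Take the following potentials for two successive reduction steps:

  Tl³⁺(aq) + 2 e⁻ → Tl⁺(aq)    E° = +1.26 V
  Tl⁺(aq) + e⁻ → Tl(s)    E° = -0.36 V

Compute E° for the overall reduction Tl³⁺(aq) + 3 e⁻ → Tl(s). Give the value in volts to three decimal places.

+0.720 V

Standard free energies of sequential steps add: ΔG°₃ = ΔG°₁ + ΔG°₂, so n₃E°₃ = n₁E°₁ + n₂E°₂.
E°₃ = (2×+1.26 + 1×-0.36) / 3 = (+2.160) / 3 = +0.720 V.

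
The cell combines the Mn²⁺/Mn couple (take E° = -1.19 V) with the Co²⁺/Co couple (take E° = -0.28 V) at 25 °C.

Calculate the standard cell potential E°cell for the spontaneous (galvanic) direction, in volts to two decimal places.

The Co²⁺/Co couple has the higher reduction potential, so it is the cathode; Mn²⁺/Mn is oxidised at the anode.
E°cell = E°(cathode) − E°(anode) = (-0.28) − (-1.19) = +0.91 V.
Since E°cell > 0, the reaction is spontaneous under standard conditions.

+0.91 V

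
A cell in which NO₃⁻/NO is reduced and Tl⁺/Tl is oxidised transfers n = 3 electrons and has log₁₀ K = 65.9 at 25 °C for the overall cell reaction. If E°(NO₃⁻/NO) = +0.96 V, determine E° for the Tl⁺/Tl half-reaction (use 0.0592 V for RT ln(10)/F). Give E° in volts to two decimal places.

E°cell = (0.0592/n)·log K = (0.0592/3)(65.9) = +1.300 V.
Since NO₃⁻/NO is the cathode and Tl⁺/Tl the anode, E°cell = E°(NO₃⁻/NO) − E°(Tl⁺/Tl).
So E°(Tl⁺/Tl) = E°(NO₃⁻/NO) − E°cell = (+0.96) − (+1.300) = -0.34 V.

-0.34 V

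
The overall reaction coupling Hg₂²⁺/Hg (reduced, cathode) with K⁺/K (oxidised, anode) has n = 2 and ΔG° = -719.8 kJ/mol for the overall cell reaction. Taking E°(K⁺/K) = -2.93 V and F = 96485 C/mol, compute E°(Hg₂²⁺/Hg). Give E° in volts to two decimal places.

+0.80 V

E°cell = −ΔG°/(nF) = −(-719.8×10³)/((2)(96485)) = +3.730 V.
Since Hg₂²⁺/Hg is the cathode and K⁺/K the anode, E°cell = E°(Hg₂²⁺/Hg) − E°(K⁺/K).
So E°(Hg₂²⁺/Hg) = E°cell + E°(K⁺/K) = +3.730 + (-2.93) = +0.80 V.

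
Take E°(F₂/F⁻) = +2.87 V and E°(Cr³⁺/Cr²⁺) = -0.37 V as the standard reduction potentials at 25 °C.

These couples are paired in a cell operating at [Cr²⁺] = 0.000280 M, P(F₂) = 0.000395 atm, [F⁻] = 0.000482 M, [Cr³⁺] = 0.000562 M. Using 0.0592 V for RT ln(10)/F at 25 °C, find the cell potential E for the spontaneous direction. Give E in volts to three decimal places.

F₂/F⁻ is the cathode (higher E°), Cr³⁺/Cr²⁺ the anode: E°cell = +2.87 − (-0.37) = +3.24 V, n = 2.
Overall: F₂(g) + 2 Cr²⁺(aq) → 2 F⁻(aq) + 2 Cr³⁺(aq)
Q = [F⁻]^2·[Cr³⁺]^2 / (P(F₂)·[Cr²⁺]^2); log Q = -2.625.
E = E° − (0.0592/n) log Q = +3.24 − (0.0592/2)(-2.625) = +3.318 V.

+3.318 V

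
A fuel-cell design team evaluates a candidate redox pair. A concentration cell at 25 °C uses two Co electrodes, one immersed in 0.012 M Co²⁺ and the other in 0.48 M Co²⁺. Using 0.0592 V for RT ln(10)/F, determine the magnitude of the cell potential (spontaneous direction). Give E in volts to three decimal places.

+0.047 V

For a concentration cell E°cell = 0. The 0.48 M side is the cathode (reduction is favoured where [Co²⁺] is higher).
With n = 2, E = −(0.0592/2) log([Co²⁺]ₐₙ/[Co²⁺]꜀ₐₜ) = −(0.0592/2) log(0.012/0.48) = −(0.0592/2)(-1.602) = +0.047 V.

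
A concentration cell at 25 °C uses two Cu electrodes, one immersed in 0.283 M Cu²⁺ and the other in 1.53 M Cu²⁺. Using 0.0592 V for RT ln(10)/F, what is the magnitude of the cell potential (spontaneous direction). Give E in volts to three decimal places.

+0.022 V

For a concentration cell E°cell = 0. The 1.53 M side is the cathode (reduction is favoured where [Cu²⁺] is higher).
With n = 2, E = −(0.0592/2) log([Cu²⁺]ₐₙ/[Cu²⁺]꜀ₐₜ) = −(0.0592/2) log(0.283/1.53) = −(0.0592/2)(-0.733) = +0.022 V.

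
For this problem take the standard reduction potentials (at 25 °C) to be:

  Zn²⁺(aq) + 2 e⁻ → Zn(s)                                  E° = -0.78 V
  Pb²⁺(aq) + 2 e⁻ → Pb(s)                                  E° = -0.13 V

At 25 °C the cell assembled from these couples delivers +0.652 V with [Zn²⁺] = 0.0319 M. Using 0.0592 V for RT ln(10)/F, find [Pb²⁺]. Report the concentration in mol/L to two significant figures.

Pb²⁺/Pb is the cathode, Zn²⁺/Zn the anode: E°cell = +0.65 V, n = 2.
Overall reaction: Pb²⁺(aq) + Zn(s) → Pb(s) + Zn²⁺(aq); Q = [Zn²⁺]^1/[Pb²⁺]^1.
From E = E° − (0.0592/n) log Q: log Q = (E° − E)·n/0.0592 = (+0.65 − (+0.652))·2/0.0592 = -0.0676.
So 1·log[Pb²⁺] = 1·log(0.0319) − log Q = -1.4962 − (-0.0676) = -1.4286; [Pb²⁺] = 10^(-1.4286) ≈ 0.037 M.

0.037 M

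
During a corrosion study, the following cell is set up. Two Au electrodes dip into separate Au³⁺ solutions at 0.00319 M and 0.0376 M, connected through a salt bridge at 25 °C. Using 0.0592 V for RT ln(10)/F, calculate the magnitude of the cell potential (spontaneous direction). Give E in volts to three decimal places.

For a concentration cell E°cell = 0. The 0.0376 M side is the cathode (reduction is favoured where [Au³⁺] is higher).
With n = 3, E = −(0.0592/3) log([Au³⁺]ₐₙ/[Au³⁺]꜀ₐₜ) = −(0.0592/3) log(0.00319/0.0376) = −(0.0592/3)(-1.071) = +0.021 V.

+0.021 V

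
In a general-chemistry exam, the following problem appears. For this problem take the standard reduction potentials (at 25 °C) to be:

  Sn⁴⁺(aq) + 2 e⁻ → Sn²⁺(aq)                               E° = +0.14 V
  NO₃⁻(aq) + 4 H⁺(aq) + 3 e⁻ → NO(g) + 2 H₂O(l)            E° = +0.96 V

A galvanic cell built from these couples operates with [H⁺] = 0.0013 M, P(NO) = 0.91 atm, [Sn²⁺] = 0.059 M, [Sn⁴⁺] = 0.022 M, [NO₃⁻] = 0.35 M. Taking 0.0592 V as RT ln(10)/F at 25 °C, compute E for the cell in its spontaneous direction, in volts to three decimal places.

+0.597 V

NO₃⁻/NO is the cathode (higher E°), Sn⁴⁺/Sn²⁺ the anode: E°cell = +0.96 − (+0.14) = +0.82 V, n = 6.
Overall: 2 NO₃⁻(aq) + 8 H⁺(aq) + 3 Sn²⁺(aq) → 2 NO(g) + 4 H₂O(l) + 3 Sn⁴⁺(aq)
Q = P(NO)^2·[Sn⁴⁺]^3 / ([NO₃⁻]^2·[H⁺]^8·[Sn²⁺]^3); log Q = 22.633.
E = E° − (0.0592/n) log Q = +0.82 − (0.0592/6)(22.633) = +0.597 V.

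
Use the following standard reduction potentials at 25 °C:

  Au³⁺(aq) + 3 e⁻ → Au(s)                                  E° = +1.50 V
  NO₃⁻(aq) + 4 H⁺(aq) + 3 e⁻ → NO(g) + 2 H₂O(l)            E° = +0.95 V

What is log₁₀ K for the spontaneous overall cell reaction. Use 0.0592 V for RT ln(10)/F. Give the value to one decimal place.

27.9

Cathode: Au³⁺/Au; anode: NO₃⁻/NO. E°cell = +0.55 V, n = 3.
log K = nE°cell / 0.0592 = (3)(+0.55) / 0.0592 = 27.9.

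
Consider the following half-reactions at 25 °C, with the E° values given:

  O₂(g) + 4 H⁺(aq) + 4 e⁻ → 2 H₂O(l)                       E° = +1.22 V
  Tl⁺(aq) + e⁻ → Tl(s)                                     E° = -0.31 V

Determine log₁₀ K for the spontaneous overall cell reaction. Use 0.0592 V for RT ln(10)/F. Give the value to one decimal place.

103.4

Cathode: O₂/H₂O; anode: Tl⁺/Tl. E°cell = +1.53 V, n = 4.
log K = nE°cell / 0.0592 = (4)(+1.53) / 0.0592 = 103.4.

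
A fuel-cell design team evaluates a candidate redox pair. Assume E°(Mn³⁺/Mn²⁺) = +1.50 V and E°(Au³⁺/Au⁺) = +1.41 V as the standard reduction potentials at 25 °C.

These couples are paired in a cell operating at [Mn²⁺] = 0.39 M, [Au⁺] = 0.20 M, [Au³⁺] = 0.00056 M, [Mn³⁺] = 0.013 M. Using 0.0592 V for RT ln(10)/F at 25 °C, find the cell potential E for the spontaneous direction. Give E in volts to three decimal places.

Mn³⁺/Mn²⁺ is the cathode (higher E°), Au³⁺/Au⁺ the anode: E°cell = +1.50 − (+1.41) = +0.09 V, n = 2.
Overall: 2 Mn³⁺(aq) + Au⁺(aq) → 2 Mn²⁺(aq) + Au³⁺(aq)
Q = [Mn²⁺]^2·[Au³⁺] / ([Mn³⁺]^2·[Au⁺]); log Q = 0.401.
E = E° − (0.0592/n) log Q = +0.09 − (0.0592/2)(0.401) = +0.078 V.

+0.078 V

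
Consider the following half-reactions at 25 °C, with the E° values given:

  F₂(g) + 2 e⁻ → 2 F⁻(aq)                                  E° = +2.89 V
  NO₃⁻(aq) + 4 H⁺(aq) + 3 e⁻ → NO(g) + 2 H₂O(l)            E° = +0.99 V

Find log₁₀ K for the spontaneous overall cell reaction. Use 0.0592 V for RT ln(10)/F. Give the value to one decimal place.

Cathode: F₂/F⁻; anode: NO₃⁻/NO. E°cell = +1.90 V, n = 6.
log K = nE°cell / 0.0592 = (6)(+1.90) / 0.0592 = 192.6.

192.6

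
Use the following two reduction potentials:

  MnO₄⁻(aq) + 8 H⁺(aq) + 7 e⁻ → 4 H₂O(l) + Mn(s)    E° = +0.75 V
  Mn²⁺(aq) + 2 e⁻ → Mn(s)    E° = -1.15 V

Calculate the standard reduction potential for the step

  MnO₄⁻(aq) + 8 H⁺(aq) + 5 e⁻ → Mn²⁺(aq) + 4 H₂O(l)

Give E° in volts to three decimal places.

+1.510 V

Sequential free energies add, so n₃E°₃ = n₁E°₁ + n₂E°₂.
With n₃ = 7, and the known step contributing 2×(-1.15) V, the unknown satisfies 5·E° = 7×(+0.75) − 2×(-1.15) = +7.550.
E° = +7.550 / 5 = +1.510 V.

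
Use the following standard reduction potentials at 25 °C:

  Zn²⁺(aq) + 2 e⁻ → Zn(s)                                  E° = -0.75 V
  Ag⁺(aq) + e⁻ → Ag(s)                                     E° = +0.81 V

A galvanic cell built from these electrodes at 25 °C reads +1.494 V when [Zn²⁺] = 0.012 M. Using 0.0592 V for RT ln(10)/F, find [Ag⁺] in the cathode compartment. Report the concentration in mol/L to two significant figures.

0.0084 M

Ag⁺/Ag is the cathode, Zn²⁺/Zn the anode: E°cell = +1.56 V, n = 2.
Overall reaction: 2 Ag⁺(aq) + Zn(s) → 2 Ag(s) + Zn²⁺(aq); Q = [Zn²⁺]^1/[Ag⁺]^2.
From E = E° − (0.0592/n) log Q: log Q = (E° − E)·n/0.0592 = (+1.56 − (+1.494))·2/0.0592 = 2.2297.
So 2·log[Ag⁺] = 1·log(0.012) − log Q = -1.9208 − (2.2297) = -4.1505; log[Ag⁺] = -4.1505 / 2 = -2.0753; [Ag⁺] = 10^(-2.0753) ≈ 0.0084 M.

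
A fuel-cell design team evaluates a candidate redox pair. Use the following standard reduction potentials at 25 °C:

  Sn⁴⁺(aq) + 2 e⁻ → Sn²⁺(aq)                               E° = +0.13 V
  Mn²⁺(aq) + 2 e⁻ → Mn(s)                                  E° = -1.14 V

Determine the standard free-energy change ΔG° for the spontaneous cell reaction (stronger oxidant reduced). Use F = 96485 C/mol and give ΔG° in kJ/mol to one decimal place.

-245.1 kJ/mol

Sn⁴⁺/Sn²⁺ (E° = +0.13 V) is the cathode; Mn²⁺/Mn (E° = -1.14 V) is the anode, so E°cell = +1.27 V.
Balancing electrons gives n = 2 (lcm of 2 and 2).
ΔG° = −nFE° = −(2)(96485)(+1.27) = -245,072 J = -245.1 kJ/mol.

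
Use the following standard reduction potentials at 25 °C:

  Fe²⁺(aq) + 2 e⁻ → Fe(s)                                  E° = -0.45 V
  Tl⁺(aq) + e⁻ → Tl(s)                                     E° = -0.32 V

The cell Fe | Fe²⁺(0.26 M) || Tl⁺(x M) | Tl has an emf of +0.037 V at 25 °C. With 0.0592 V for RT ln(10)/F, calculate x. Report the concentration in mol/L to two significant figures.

Tl⁺/Tl is the cathode, Fe²⁺/Fe the anode: E°cell = +0.13 V, n = 2.
Overall reaction: 2 Tl⁺(aq) + Fe(s) → 2 Tl(s) + Fe²⁺(aq); Q = [Fe²⁺]^1/[Tl⁺]^2.
From E = E° − (0.0592/n) log Q: log Q = (E° − E)·n/0.0592 = (+0.13 − (+0.037))·2/0.0592 = 3.1419.
So 2·log[Tl⁺] = 1·log(0.26) − log Q = -0.5850 − (3.1419) = -3.7269; log[Tl⁺] = -3.7269 / 2 = -1.8635; [Tl⁺] = 10^(-1.8635) ≈ 0.014 M.

0.014 M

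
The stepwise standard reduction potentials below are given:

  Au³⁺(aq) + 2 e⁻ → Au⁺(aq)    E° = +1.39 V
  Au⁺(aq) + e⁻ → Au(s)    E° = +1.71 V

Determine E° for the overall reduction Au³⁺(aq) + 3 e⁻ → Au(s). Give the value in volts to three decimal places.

Adding the free-energy changes (−nFE°) of the two steps gives −n₃FE°₃ = −n₁FE°₁ − n₂FE°₂.
E°₃ = (2×+1.39 + 1×+1.71) / 3 = (+4.490) / 3 = +1.497 V.
E° values themselves are not directly additive — weighting by electron count is essential.

+1.497 V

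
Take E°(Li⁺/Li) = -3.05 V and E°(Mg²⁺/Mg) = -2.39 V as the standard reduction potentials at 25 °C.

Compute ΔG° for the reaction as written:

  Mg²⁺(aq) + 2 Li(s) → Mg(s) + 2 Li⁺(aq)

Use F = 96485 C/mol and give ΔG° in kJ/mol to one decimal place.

As written, Mg²⁺/Mg is reduced (cathode) and Li⁺/Li is oxidised (anode), so E°cell = (-2.39) − (-3.05) = +0.66 V.
Balancing electrons gives n = 2.
ΔG° = −nFE° = −(2)(96485)(+0.66) = -127,360 J = -127.4 kJ/mol.

-127.4 kJ/mol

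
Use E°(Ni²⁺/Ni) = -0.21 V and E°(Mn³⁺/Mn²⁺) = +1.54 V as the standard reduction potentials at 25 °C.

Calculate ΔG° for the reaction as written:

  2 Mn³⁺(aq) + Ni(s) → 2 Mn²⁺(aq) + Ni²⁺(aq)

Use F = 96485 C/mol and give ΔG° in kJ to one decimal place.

-337.7 kJ

As written, Mn³⁺/Mn²⁺ is reduced (cathode) and Ni²⁺/Ni is oxidised (anode), so E°cell = (+1.54) − (-0.21) = +1.75 V.
Balancing electrons gives n = 2.
ΔG° = −nFE° = −(2)(96485)(+1.75) = -337,698 J = -337.7 kJ.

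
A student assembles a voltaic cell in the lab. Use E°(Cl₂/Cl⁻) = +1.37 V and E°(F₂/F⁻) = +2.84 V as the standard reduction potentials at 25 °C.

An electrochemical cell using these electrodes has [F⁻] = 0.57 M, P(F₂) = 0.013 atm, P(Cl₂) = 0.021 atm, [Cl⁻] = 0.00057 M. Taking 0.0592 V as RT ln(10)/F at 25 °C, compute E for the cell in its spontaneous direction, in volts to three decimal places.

F₂/F⁻ is the cathode (higher E°), Cl₂/Cl⁻ the anode: E°cell = +2.84 − (+1.37) = +1.47 V, n = 2.
Overall: F₂(g) + 2 Cl⁻(aq) → 2 F⁻(aq) + Cl₂(g)
Q = [F⁻]^2·P(Cl₂) / (P(F₂)·[Cl⁻]^2); log Q = 6.208.
E = E° − (0.0592/n) log Q = +1.47 − (0.0592/2)(6.208) = +1.286 V.

+1.286 V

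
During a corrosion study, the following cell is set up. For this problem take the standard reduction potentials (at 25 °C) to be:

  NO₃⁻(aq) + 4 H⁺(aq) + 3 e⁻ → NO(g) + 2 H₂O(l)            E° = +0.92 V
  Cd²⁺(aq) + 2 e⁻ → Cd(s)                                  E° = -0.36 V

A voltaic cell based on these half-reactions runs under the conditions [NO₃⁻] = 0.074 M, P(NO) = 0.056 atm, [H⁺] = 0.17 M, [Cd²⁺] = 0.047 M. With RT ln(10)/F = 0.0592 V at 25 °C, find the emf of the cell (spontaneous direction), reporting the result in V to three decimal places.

+1.261 V

NO₃⁻/NO is the cathode (higher E°), Cd²⁺/Cd the anode: E°cell = +0.92 − (-0.36) = +1.28 V, n = 6.
Overall: 2 NO₃⁻(aq) + 8 H⁺(aq) + 3 Cd(s) → 2 NO(g) + 4 H₂O(l) + 3 Cd²⁺(aq)
Q = P(NO)^2·[Cd²⁺]^3 / ([NO₃⁻]^2·[H⁺]^8); log Q = 1.931.
E = E° − (0.0592/n) log Q = +1.28 − (0.0592/6)(1.931) = +1.261 V.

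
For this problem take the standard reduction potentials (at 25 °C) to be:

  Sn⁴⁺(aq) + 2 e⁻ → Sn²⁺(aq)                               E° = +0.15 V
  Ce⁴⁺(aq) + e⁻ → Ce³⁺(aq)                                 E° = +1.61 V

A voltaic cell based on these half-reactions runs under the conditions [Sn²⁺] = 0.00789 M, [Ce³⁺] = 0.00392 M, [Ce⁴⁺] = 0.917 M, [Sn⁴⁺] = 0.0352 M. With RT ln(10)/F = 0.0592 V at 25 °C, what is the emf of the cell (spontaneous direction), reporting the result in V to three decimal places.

+1.581 V

Ce⁴⁺/Ce³⁺ is the cathode (higher E°), Sn⁴⁺/Sn²⁺ the anode: E°cell = +1.61 − (+0.15) = +1.46 V, n = 2.
Overall: 2 Ce⁴⁺(aq) + Sn²⁺(aq) → 2 Ce³⁺(aq) + Sn⁴⁺(aq)
Q = [Ce³⁺]^2·[Sn⁴⁺] / ([Ce⁴⁺]^2·[Sn²⁺]); log Q = -4.089.
E = E° − (0.0592/n) log Q = +1.46 − (0.0592/2)(-4.089) = +1.581 V.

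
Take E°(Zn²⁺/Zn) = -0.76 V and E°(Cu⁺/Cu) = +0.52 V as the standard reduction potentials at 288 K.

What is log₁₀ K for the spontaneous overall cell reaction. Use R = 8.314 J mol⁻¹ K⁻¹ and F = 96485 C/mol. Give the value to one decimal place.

44.8

Cathode: Cu⁺/Cu; anode: Zn²⁺/Zn. E°cell = (+0.52) − (-0.76) = +1.28 V, with n = 2.
ΔG° = −nFE° = −RT ln K, so ln K = nFE°/(RT) = (2)(96485)(+1.28) / ((8.314)(288)) = 103.157.
log₁₀ K = 103.157 / ln 10 = 44.8.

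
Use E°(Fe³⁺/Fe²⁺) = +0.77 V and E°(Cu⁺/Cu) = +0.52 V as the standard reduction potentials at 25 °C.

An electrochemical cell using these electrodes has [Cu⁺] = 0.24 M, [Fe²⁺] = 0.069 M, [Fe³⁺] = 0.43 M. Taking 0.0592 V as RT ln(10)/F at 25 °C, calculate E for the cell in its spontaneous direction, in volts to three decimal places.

+0.334 V

Fe³⁺/Fe²⁺ is the cathode (higher E°), Cu⁺/Cu the anode: E°cell = +0.77 − (+0.52) = +0.25 V, n = 1.
Overall: Fe³⁺(aq) + Cu(s) → Fe²⁺(aq) + Cu⁺(aq)
Q = [Fe²⁺]·[Cu⁺] / ([Fe³⁺]); log Q = -1.414.
E = E° − (0.0592/n) log Q = +0.25 − (0.0592/1)(-1.414) = +0.334 V.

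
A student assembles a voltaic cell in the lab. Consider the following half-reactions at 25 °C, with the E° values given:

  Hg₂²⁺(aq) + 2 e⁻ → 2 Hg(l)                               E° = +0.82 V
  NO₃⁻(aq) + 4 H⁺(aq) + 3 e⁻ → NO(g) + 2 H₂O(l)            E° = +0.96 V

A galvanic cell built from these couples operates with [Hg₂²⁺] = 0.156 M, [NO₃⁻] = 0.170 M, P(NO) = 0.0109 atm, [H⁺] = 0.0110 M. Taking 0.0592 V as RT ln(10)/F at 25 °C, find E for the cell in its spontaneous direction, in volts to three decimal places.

+0.033 V

NO₃⁻/NO is the cathode (higher E°), Hg₂²⁺/Hg the anode: E°cell = +0.96 − (+0.82) = +0.14 V, n = 6.
Overall: 2 NO₃⁻(aq) + 8 H⁺(aq) + 6 Hg(l) → 2 NO(g) + 4 H₂O(l) + 3 Hg₂²⁺(aq)
Q = P(NO)^2·[Hg₂²⁺]^3 / ([NO₃⁻]^2·[H⁺]^8); log Q = 10.862.
E = E° − (0.0592/n) log Q = +0.14 − (0.0592/6)(10.862) = +0.033 V.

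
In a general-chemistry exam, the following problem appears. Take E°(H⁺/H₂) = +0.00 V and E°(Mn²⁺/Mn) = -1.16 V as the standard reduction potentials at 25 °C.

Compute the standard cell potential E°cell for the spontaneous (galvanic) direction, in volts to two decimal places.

The H⁺/H₂ couple has the higher reduction potential, so it is the cathode; Mn²⁺/Mn is oxidised at the anode.
E°cell = E°(cathode) − E°(anode) = (+0.00) − (-1.16) = +1.16 V.

+1.16 V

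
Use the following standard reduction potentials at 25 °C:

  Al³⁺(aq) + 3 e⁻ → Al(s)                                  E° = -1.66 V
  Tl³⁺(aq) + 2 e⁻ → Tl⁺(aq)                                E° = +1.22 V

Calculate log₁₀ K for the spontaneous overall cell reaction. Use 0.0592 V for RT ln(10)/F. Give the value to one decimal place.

Cathode: Tl³⁺/Tl⁺; anode: Al³⁺/Al. E°cell = +2.88 V, n = 6.
log K = nE°cell / 0.0592 = (6)(+2.88) / 0.0592 = 291.9.

291.9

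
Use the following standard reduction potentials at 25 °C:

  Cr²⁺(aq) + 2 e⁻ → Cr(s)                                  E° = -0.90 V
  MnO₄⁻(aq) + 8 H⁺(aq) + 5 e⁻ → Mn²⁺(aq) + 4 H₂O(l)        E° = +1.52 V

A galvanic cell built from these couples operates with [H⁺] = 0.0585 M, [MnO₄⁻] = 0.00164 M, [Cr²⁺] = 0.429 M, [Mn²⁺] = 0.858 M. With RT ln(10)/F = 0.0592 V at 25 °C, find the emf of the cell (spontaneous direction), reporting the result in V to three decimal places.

+2.282 V

MnO₄⁻/Mn²⁺ is the cathode (higher E°), Cr²⁺/Cr the anode: E°cell = +1.52 − (-0.90) = +2.42 V, n = 10.
Overall: 2 MnO₄⁻(aq) + 16 H⁺(aq) + 5 Cr(s) → 2 Mn²⁺(aq) + 8 H₂O(l) + 5 Cr²⁺(aq)
Q = [Mn²⁺]^2·[Cr²⁺]^5 / ([MnO₄⁻]^2·[H⁺]^16); log Q = 23.325.
E = E° − (0.0592/n) log Q = +2.42 − (0.0592/10)(23.325) = +2.282 V.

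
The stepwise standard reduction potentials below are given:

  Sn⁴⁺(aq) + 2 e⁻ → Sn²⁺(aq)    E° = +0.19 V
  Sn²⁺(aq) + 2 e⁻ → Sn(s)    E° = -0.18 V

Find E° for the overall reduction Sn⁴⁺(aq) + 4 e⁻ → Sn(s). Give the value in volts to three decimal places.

+0.005 V

Since ΔG° = −nFE° is additive over sequential reductions, n₃E°₃ = n₁E°₁ + n₂E°₂.
E°₃ = (2×+0.19 + 2×-0.18) / 4 = (+0.020) / 4 = +0.005 V.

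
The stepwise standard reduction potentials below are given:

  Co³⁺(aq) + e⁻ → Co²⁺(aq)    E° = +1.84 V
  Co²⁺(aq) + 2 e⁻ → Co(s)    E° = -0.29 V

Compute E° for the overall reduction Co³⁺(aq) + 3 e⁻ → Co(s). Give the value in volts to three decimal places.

+0.420 V

Since ΔG° = −nFE° is additive over sequential reductions, n₃E°₃ = n₁E°₁ + n₂E°₂.
E°₃ = (1×+1.84 + 2×-0.29) / 3 = (+1.260) / 3 = +0.420 V.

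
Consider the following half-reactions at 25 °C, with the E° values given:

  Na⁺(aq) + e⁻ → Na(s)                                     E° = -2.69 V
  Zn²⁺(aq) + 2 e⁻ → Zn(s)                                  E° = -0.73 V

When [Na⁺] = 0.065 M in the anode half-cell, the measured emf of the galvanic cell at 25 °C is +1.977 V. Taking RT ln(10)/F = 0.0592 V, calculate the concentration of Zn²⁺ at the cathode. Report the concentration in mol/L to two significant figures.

Zn²⁺/Zn is the cathode, Na⁺/Na the anode: E°cell = +1.96 V, n = 2.
Overall reaction: Zn²⁺(aq) + 2 Na(s) → Zn(s) + 2 Na⁺(aq); Q = [Na⁺]^2/[Zn²⁺]^1.
From E = E° − (0.0592/n) log Q: log Q = (E° − E)·n/0.0592 = (+1.96 − (+1.977))·2/0.0592 = -0.5743.
So 1·log[Zn²⁺] = 2·log(0.065) − log Q = -2.3742 − (-0.5743) = -1.7999; [Zn²⁺] = 10^(-1.7999) ≈ 0.016 M.

0.016 M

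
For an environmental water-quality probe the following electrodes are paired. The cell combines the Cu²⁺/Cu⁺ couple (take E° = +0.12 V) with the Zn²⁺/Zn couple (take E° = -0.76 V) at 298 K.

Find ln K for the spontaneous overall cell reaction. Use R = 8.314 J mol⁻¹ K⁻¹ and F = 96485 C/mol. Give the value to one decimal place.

68.5

Cathode: Cu²⁺/Cu⁺; anode: Zn²⁺/Zn. E°cell = (+0.12) − (-0.76) = +0.88 V, with n = 2.
ΔG° = −nFE° = −RT ln K, so ln K = nFE°/(RT) = (2)(96485)(+0.88) / ((8.314)(298)) = 68.540.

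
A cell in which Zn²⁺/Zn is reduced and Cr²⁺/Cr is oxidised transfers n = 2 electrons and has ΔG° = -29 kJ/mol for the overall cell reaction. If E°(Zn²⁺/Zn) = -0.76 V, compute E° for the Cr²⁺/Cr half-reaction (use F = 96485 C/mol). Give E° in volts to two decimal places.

-0.91 V

E°cell = −ΔG°/(nF) = −(-29×10³)/((2)(96485)) = +0.150 V.
Since Zn²⁺/Zn is the cathode and Cr²⁺/Cr the anode, E°cell = E°(Zn²⁺/Zn) − E°(Cr²⁺/Cr).
So E°(Cr²⁺/Cr) = E°(Zn²⁺/Zn) − E°cell = (-0.76) − (+0.150) = -0.91 V.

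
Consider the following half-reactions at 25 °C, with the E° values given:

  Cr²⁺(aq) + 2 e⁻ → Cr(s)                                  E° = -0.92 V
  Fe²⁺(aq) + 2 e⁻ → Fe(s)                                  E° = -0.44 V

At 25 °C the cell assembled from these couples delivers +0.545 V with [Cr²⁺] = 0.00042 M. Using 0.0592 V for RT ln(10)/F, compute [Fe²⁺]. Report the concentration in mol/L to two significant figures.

0.066 M

Fe²⁺/Fe is the cathode, Cr²⁺/Cr the anode: E°cell = +0.48 V, n = 2.
Overall reaction: Fe²⁺(aq) + Cr(s) → Fe(s) + Cr²⁺(aq); Q = [Cr²⁺]^1/[Fe²⁺]^1.
From E = E° − (0.0592/n) log Q: log Q = (E° − E)·n/0.0592 = (+0.48 − (+0.545))·2/0.0592 = -2.1959.
So 1·log[Fe²⁺] = 1·log(0.00042) − log Q = -3.3768 − (-2.1959) = -1.1809; [Fe²⁺] = 10^(-1.1809) ≈ 0.066 M.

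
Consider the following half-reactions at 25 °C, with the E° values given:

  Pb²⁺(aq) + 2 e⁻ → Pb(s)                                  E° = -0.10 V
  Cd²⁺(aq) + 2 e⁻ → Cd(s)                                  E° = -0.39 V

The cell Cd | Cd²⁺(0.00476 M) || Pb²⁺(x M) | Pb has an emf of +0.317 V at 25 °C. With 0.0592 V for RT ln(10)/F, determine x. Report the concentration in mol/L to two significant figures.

0.039 M

Pb²⁺/Pb is the cathode, Cd²⁺/Cd the anode: E°cell = +0.29 V, n = 2.
Overall reaction: Pb²⁺(aq) + Cd(s) → Pb(s) + Cd²⁺(aq); Q = [Cd²⁺]^1/[Pb²⁺]^1.
From E = E° − (0.0592/n) log Q: log Q = (E° − E)·n/0.0592 = (+0.29 − (+0.317))·2/0.0592 = -0.9122.
So 1·log[Pb²⁺] = 1·log(0.00476) − log Q = -2.3224 − (-0.9122) = -1.4102; [Pb²⁺] = 10^(-1.4102) ≈ 0.039 M.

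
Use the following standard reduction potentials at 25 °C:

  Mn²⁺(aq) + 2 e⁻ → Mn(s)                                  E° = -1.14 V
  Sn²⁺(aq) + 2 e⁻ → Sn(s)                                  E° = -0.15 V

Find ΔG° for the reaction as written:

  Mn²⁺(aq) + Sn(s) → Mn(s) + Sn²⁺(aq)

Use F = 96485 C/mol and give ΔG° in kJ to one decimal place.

+191.0 kJ

As written, Mn²⁺/Mn is reduced (cathode) and Sn²⁺/Sn is oxidised (anode), so E°cell = (-1.14) − (-0.15) = -0.99 V.
Balancing electrons gives n = 2.
ΔG° = −nFE° = −(2)(96485)(-0.99) = 191,040 J = +191.0 kJ.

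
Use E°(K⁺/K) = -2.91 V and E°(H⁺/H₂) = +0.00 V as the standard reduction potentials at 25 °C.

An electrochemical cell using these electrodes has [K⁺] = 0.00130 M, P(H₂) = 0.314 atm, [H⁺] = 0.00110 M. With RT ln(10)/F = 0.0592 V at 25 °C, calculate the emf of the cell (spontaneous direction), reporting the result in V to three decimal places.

+2.921 V

H⁺/H₂ is the cathode (higher E°), K⁺/K the anode: E°cell = +0.00 − (-2.91) = +2.91 V, n = 2.
Overall: 2 H⁺(aq) + 2 K(s) → H₂(g) + 2 K⁺(aq)
Q = P(H₂)·[K⁺]^2 / ([H⁺]^2); log Q = -0.358.
E = E° − (0.0592/n) log Q = +2.91 − (0.0592/2)(-0.358) = +2.921 V.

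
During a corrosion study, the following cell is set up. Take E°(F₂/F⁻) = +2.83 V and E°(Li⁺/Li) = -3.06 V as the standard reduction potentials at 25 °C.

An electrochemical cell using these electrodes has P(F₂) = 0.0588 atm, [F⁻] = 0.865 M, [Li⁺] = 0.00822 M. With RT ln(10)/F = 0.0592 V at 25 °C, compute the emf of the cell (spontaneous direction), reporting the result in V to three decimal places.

+5.981 V

F₂/F⁻ is the cathode (higher E°), Li⁺/Li the anode: E°cell = +2.83 − (-3.06) = +5.89 V, n = 2.
Overall: F₂(g) + 2 Li(s) → 2 F⁻(aq) + 2 Li⁺(aq)
Q = [F⁻]^2·[Li⁺]^2 / (P(F₂)); log Q = -3.066.
E = E° − (0.0592/n) log Q = +5.89 − (0.0592/2)(-3.066) = +5.981 V.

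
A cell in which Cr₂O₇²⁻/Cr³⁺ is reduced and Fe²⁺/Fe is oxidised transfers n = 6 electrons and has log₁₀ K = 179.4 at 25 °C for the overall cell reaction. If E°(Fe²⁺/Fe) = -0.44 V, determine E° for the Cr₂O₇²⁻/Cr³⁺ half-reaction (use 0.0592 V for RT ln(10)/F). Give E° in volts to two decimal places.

+1.33 V

E°cell = (0.0592/n)·log K = (0.0592/6)(179.4) = +1.770 V.
Since Cr₂O₇²⁻/Cr³⁺ is the cathode and Fe²⁺/Fe the anode, E°cell = E°(Cr₂O₇²⁻/Cr³⁺) − E°(Fe²⁺/Fe).
So E°(Cr₂O₇²⁻/Cr³⁺) = E°cell + E°(Fe²⁺/Fe) = +1.770 + (-0.44) = +1.33 V.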